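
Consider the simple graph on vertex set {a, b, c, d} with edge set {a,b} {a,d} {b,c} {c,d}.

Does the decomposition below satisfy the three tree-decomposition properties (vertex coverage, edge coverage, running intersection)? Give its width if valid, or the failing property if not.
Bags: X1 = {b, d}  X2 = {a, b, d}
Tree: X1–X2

No — vertex c appears in no bag.

A tree decomposition must satisfy three properties: every vertex lies in some bag; for every edge, both endpoints lie together in some bag; and for every vertex, the bags containing it form a connected subtree. Here vertex c appears in no bag, so the decomposition is invalid.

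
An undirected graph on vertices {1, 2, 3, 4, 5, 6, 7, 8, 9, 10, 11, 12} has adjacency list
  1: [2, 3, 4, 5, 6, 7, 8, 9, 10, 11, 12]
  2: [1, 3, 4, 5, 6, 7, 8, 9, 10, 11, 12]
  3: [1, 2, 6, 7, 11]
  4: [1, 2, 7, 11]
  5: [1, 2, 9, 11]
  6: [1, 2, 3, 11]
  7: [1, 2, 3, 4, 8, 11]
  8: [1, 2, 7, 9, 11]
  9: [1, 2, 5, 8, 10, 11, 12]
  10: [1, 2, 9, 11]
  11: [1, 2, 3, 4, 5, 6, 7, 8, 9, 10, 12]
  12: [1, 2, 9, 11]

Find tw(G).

A width-4 tree decomposition is:
Bags: B1 = {1, 2, 7, 8, 11}  B2 = {1, 2, 3, 7, 11}  B3 = {1, 2, 8, 9, 11}  B4 = {1, 2, 9, 10, 11}  B5 = {1, 2, 5, 9, 11}  B6 = {1, 2, 9, 11, 12}  B7 = {1, 2, 4, 7, 11}  B8 = {1, 2, 3, 6, 11}
Tree: B1–B2, B1–B3, B3–B4, B4–B5, B4–B6, B1–B7, B2–B8
Every bag has size at most 5, so the width is 5 − 1 = 4 and tw(G) ≤ 4. On the other hand G contains the 5-clique {1, 2, 3, 6, 11}. A clique must lie in a single bag of any decomposition, so no decomposition can have width below 4. Therefore the treewidth is 4.

4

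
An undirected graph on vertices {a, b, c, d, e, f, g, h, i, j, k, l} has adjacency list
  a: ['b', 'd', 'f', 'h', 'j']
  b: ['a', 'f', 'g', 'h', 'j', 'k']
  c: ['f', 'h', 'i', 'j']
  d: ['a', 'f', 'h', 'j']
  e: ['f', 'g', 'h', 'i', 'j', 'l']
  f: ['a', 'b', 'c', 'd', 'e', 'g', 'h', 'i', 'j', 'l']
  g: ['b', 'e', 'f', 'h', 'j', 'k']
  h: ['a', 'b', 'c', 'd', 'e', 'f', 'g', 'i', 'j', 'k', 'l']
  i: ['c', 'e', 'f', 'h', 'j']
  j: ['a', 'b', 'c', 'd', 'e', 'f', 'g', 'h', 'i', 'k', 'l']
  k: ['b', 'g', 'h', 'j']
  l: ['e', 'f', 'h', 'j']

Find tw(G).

A width-4 tree decomposition is:
Bags: B1 = {b, g, h, j, k}  B2 = {b, f, g, h, j}  B3 = {e, f, g, h, j}  B4 = {e, f, h, i, j}  B5 = {c, f, h, i, j}  B6 = {e, f, h, j, l}  B7 = {a, b, f, h, j}  B8 = {a, d, f, h, j}
Tree: B1–B2, B2–B3, B3–B4, B4–B5, B3–B6, B2–B7, B7–B8
Every bag has size at most 5, so the width is 5 − 1 = 4 and tw(G) ≤ 4. On the other hand G contains the 5-clique {a, d, f, h, j}. A clique must lie in a single bag of any decomposition, so no decomposition can have width below 4. The upper and lower bounds meet at 4, so that is the treewidth.

4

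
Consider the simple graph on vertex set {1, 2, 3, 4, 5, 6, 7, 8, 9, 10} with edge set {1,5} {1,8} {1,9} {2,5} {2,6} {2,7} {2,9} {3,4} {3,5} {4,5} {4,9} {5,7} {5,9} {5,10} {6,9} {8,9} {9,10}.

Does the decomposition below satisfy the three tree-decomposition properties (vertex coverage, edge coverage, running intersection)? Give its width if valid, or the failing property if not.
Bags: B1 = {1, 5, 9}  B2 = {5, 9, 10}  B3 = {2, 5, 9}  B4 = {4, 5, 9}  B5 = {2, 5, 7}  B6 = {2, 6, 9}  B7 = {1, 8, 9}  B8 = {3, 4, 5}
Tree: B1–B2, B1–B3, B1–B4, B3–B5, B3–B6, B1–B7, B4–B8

Every vertex of G appears in some bag (union = {1, 2, 3, 4, 5, 6, 7, 8, 9, 10}); every edge is covered by a bag; and for each vertex v the set of bags containing v is connected in the bag tree. The decomposition is therefore valid. The largest bag has 3 vertices, so the width is 2.

Yes; width 2.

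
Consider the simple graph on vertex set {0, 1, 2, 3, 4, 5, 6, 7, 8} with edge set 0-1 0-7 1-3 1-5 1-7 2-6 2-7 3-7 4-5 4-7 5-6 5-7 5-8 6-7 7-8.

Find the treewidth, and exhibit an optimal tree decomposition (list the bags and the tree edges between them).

Every bag has size at most 3, so the width is 3 − 1 = 2 and tw(G) ≤ 2. For the lower bound, the 3 vertices {0, 1, 7} are pairwise adjacent, and any tree decomposition puts a clique entirely inside one bag — forcing width ≥ 2. Therefore the treewidth is 2.

Treewidth 2.
One optimal decomposition is:
Bags: B1 = {5, 6, 7}  B2 = {1, 5, 7}  B3 = {4, 5, 7}  B4 = {0, 1, 7}  B5 = {1, 3, 7}  B6 = {5, 7, 8}  B7 = {2, 6, 7}
Tree: B1–B2, B1–B3, B2–B4, B2–B5, B3–B6, B1–B7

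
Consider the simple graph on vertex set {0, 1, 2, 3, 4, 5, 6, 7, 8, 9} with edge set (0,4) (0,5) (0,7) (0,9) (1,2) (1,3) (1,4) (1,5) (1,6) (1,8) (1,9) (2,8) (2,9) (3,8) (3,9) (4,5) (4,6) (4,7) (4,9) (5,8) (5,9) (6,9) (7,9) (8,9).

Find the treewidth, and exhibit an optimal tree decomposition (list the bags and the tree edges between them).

Every bag has size at most 4, so the width is 4 − 1 = 3 and tw(G) ≤ 3. For the lower bound, the 4 vertices {0, 4, 5, 9} are pairwise adjacent, and any tree decomposition puts a clique entirely inside one bag — forcing width ≥ 3. The upper and lower bounds meet at 3, so that is the treewidth.

Treewidth 3.
One optimal decomposition is:
Bags: B1 = {0, 4, 5, 9}  B2 = {1, 4, 5, 9}  B3 = {1, 5, 8, 9}  B4 = {1, 3, 8, 9}  B5 = {0, 4, 7, 9}  B6 = {1, 4, 6, 9}  B7 = {1, 2, 8, 9}
Tree: B1–B2, B2–B3, B3–B4, B1–B5, B2–B6, B4–B7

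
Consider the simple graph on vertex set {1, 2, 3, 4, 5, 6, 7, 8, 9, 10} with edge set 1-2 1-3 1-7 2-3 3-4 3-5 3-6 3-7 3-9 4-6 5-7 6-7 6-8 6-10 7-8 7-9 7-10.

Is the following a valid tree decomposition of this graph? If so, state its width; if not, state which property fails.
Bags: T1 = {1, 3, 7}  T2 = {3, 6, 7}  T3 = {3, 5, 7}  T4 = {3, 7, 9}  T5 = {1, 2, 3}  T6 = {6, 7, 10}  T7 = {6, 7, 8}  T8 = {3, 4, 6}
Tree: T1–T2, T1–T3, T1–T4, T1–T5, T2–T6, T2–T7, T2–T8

Yes; width 2.

Every vertex of G appears in some bag (union = {1, 2, 3, 4, 5, 6, 7, 8, 9, 10}); every edge is covered by a bag; and for each vertex v the set of bags containing v is connected in the bag tree. The decomposition is therefore valid. The largest bag has 3 vertices, so the width is 2.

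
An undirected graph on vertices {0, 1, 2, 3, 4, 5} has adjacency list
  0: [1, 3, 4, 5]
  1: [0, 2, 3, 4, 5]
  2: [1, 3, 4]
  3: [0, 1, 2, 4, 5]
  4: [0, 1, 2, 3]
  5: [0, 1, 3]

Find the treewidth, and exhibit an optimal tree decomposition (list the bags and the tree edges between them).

Treewidth 3.
One such decomposition:
Bags: B1 = {0, 1, 3, 4}  B2 = {0, 1, 3, 5}  B3 = {1, 2, 3, 4}
Tree: B1–B2, B1–B3

Every bag has size at most 4, so the width is 4 − 1 = 3 and tw(G) ≤ 3. For the lower bound, the 4 vertices {0, 1, 3, 4} are pairwise adjacent, and any tree decomposition puts a clique entirely inside one bag — forcing width ≥ 3. Hence tw(G) = 3 exactly.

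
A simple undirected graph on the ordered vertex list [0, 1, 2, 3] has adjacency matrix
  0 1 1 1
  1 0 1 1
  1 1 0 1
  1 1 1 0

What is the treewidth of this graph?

3

A width-3 tree decomposition is:
Bags: B1 = {0, 1, 2, 3}
Tree: (single bag)
With just one bag of size 4, the width is 4 − 1 = 3, so tw(G) ≤ 3. On the other hand G contains the 4-clique {0, 1, 2, 3}. A clique must lie in a single bag of any decomposition, so no decomposition can have width below 3. The upper and lower bounds meet at 3, so that is the treewidth.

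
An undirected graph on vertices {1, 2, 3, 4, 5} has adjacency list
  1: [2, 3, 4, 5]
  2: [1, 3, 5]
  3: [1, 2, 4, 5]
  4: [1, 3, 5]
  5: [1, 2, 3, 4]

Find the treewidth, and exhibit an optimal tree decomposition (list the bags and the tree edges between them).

Treewidth 3.
One such decomposition:
Bags: B1 = {1, 2, 3, 5}  B2 = {1, 3, 4, 5}
Tree: B1–B2

The largest bag has 4 vertices, giving width 3; this decomposition certifies tw(G) ≤ 3. For the lower bound, the 4 vertices {1, 2, 3, 5} are pairwise adjacent, and any tree decomposition puts a clique entirely inside one bag — forcing width ≥ 3. The upper and lower bounds meet at 3, so that is the treewidth.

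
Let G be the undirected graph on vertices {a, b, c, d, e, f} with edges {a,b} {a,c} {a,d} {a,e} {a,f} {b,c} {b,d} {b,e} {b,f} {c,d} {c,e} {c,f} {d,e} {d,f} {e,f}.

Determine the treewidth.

5

A width-5 tree decomposition is:
Bags: B1 = {a, b, c, d, e, f}
Tree: (single bag)
With just one bag of size 6, the width is 6 − 1 = 5, so tw(G) ≤ 5. Conversely, {a, b, c, d, e, f} is a clique of size 6, and the vertices of any clique must share a bag in every tree decomposition; so some bag has ≥ 6 vertices and tw(G) ≥ 5. Combining the bounds, tw(G) = 5.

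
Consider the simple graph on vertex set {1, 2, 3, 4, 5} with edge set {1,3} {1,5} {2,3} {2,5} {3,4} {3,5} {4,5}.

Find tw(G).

2

A width-2 tree decomposition is:
Bags: B1 = {3, 4, 5}  B2 = {2, 3, 5}  B3 = {1, 3, 5}
Tree: B1–B2, B1–B3
The largest bag has 3 vertices, giving width 2; this decomposition certifies tw(G) ≤ 2. For the lower bound, the 3 vertices {1, 3, 5} are pairwise adjacent, and any tree decomposition puts a clique entirely inside one bag — forcing width ≥ 2. The upper and lower bounds meet at 2, so that is the treewidth.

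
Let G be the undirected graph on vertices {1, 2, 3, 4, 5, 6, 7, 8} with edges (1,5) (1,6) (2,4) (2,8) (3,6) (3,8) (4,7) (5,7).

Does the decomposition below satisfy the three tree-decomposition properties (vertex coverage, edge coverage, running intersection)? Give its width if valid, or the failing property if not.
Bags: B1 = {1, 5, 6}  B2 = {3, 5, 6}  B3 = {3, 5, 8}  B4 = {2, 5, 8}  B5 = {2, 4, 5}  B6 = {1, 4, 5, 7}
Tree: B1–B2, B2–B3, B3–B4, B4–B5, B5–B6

No — bags containing vertex 1 are not connected in the tree.

A tree decomposition must satisfy three properties: every vertex lies in some bag; for every edge, both endpoints lie together in some bag; and for every vertex, the bags containing it form a connected subtree. Here bags containing vertex 1 are not connected in the tree, so the decomposition is invalid.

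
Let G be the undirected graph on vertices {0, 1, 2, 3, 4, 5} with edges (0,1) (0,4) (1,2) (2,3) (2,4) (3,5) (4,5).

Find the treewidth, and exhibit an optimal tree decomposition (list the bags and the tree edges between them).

Each bag holds 3 vertices, so the decomposition has width 2, which upper-bounds the treewidth. The edges 1–0–4–2–1 form a cycle, so G is not a tree and its treewidth is at least 2. Hence tw(G) = 2 exactly.

Treewidth 2.
One such decomposition:
Bags: B1 = {0, 1, 2}  B2 = {0, 2, 4}  B3 = {2, 3, 4}  B4 = {3, 4, 5}
Tree: B1–B2, B2–B3, B3–B4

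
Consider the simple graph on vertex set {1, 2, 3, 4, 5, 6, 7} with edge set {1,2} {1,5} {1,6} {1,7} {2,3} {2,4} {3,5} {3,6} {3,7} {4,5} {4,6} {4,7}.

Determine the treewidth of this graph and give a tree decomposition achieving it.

Each bag holds 4 vertices, so the decomposition has width 3, which upper-bounds the treewidth. For the lower bound: the 4 vertex sets {4,7}, {1,5}, {3}, {2} are disjoint, each induces a connected subgraph, and every pair is joined by at least one edge of G. Contracting each set to a single vertex therefore yields K_{4} as a minor, and since treewidth is minor-monotone, tw(G) ≥ tw(K_{4}) = 3. The upper and lower bounds meet at 3, so that is the treewidth.

Treewidth 3.
One optimal decomposition is:
Bags: B1 = {1, 3, 4, 7}  B2 = {1, 3, 4, 5}  B3 = {1, 2, 3, 4}  B4 = {1, 3, 4, 6}
Tree: B1–B2, B2–B3, B3–B4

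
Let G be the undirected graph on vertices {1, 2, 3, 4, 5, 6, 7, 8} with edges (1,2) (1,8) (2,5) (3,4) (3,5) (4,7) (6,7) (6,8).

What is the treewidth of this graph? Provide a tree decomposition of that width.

Each bag holds 3 vertices, so the decomposition has width 2, which upper-bounds the treewidth. Since 1–8–6–7–4–3–5–2–1 is a cycle in G, G is not acyclic. Forests are exactly the graphs of treewidth ≤ 1, so tw(G) ≥ 2. Hence tw(G) = 2 exactly.

Treewidth 2.
One such decomposition:
Bags: B1 = {1, 6, 8}  B2 = {1, 6, 7}  B3 = {1, 4, 7}  B4 = {1, 3, 4}  B5 = {1, 3, 5}  B6 = {1, 2, 5}
Tree: B1–B2, B2–B3, B3–B4, B4–B5, B5–B6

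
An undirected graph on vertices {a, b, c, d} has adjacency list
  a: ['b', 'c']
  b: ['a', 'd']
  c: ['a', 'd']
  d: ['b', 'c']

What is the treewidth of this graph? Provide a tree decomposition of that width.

The largest bag has 3 vertices, giving width 2; this decomposition certifies tw(G) ≤ 2. Since d–b–a–c–d is a cycle in G, G is not acyclic. Forests are exactly the graphs of treewidth ≤ 1, so tw(G) ≥ 2. Therefore the treewidth is 2.

Treewidth 2.
Bags: B1 = {a, b, d}  B2 = {a, c, d}
Tree: B1–B2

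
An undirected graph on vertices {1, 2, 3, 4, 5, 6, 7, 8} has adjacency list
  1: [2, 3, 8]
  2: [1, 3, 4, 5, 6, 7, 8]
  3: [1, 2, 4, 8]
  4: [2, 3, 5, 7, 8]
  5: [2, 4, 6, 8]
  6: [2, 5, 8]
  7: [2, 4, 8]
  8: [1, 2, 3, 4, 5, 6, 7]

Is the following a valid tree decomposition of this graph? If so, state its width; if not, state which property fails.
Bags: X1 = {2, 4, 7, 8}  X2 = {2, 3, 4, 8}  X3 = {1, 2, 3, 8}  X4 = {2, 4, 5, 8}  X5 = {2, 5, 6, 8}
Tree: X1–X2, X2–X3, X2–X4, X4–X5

Every vertex of G appears in some bag (union = {1, 2, 3, 4, 5, 6, 7, 8}); every edge is covered by a bag; and for each vertex v the set of bags containing v is connected in the bag tree. The decomposition is therefore valid. The largest bag has 4 vertices, so the width is 3.

Yes; width 3.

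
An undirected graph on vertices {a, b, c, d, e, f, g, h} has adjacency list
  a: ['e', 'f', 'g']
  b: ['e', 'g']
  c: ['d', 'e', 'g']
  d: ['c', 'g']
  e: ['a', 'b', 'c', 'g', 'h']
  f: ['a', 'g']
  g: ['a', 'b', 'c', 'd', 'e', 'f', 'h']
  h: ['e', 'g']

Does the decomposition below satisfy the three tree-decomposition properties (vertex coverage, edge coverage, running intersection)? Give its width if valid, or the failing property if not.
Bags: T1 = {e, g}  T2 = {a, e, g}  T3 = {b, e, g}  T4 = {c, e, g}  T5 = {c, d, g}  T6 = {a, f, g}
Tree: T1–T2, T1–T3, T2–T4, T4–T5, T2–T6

No — vertex h appears in no bag.

A tree decomposition must satisfy three properties: every vertex lies in some bag; for every edge, both endpoints lie together in some bag; and for every vertex, the bags containing it form a connected subtree. Here vertex h appears in no bag, so the decomposition is invalid.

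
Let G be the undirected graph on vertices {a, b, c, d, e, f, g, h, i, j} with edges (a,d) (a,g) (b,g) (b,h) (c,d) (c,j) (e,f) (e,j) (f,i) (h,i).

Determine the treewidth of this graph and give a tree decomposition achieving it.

Every bag has size at most 3, so the width is 3 − 1 = 2 and tw(G) ≤ 2. For the lower bound, G contains the cycle e–f–i–h–b–g–a–d–c–j–e, so G is not a forest; only forests have treewidth ≤ 1, hence tw(G) ≥ 2. Therefore the treewidth is 2.

Treewidth 2.
Bags: B1 = {e, f, i}  B2 = {e, h, i}  B3 = {b, e, h}  B4 = {b, e, g}  B5 = {a, e, g}  B6 = {a, d, e}  B7 = {c, d, e}  B8 = {c, e, j}
Tree: B1–B2, B2–B3, B3–B4, B4–B5, B5–B6, B6–B7, B7–B8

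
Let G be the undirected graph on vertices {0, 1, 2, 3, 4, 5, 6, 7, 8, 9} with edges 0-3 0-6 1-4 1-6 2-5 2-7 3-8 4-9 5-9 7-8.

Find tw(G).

A width-2 tree decomposition is:
Bags: B1 = {2, 5, 7}  B2 = {5, 7, 8}  B3 = {3, 5, 8}  B4 = {0, 3, 5}  B5 = {0, 5, 6}  B6 = {1, 5, 6}  B7 = {1, 4, 5}  B8 = {4, 5, 9}
Tree: B1–B2, B2–B3, B3–B4, B4–B5, B5–B6, B6–B7, B7–B8
Each bag holds 3 vertices, so the decomposition has width 2, which upper-bounds the treewidth. The edges 5–2–7–8–3–0–6–1–4–9–5 form a cycle, so G is not a tree and its treewidth is at least 2. The upper and lower bounds meet at 2, so that is the treewidth.

2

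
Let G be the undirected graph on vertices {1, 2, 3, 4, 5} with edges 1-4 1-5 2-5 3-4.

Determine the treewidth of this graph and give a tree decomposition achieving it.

Every bag has size at most 2, so the width is 2 − 1 = 1 and tw(G) ≤ 1. Since G has at least one edge (e.g. 1–5), it is not an edgeless graph, so tw(G) ≥ 1. The upper and lower bounds meet at 1, so that is the treewidth.

Treewidth 1.
One optimal decomposition is:
Bags: B1 = {1, 5}  B2 = {1, 4}  B3 = {3, 4}  B4 = {2, 5}
Tree: B1–B2, B2–B3, B1–B4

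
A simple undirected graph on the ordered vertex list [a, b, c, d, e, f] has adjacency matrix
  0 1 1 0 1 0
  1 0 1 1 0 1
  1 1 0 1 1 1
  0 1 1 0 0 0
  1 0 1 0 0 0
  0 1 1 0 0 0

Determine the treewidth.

A width-2 tree decomposition is:
Bags: B1 = {a, c, e}  B2 = {a, b, c}  B3 = {b, c, d}  B4 = {b, c, f}
Tree: B1–B2, B2–B3, B2–B4
Every bag has size at most 3, so the width is 3 − 1 = 2 and tw(G) ≤ 2. For the lower bound, the 3 vertices {a, c, e} are pairwise adjacent, and any tree decomposition puts a clique entirely inside one bag — forcing width ≥ 2. Hence tw(G) = 2 exactly.

2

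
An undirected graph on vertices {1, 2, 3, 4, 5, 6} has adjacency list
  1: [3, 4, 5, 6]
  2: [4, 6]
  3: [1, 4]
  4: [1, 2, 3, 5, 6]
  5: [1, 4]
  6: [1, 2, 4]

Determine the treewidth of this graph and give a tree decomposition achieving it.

Treewidth 2.
Bags: B1 = {1, 4, 5}  B2 = {1, 4, 6}  B3 = {2, 4, 6}  B4 = {1, 3, 4}
Tree: B1–B2, B2–B3, B2–B4

Each bag holds 3 vertices, so the decomposition has width 2, which upper-bounds the treewidth. For the lower bound, the 3 vertices {1, 3, 4} are pairwise adjacent, and any tree decomposition puts a clique entirely inside one bag — forcing width ≥ 2. Therefore the treewidth is 2.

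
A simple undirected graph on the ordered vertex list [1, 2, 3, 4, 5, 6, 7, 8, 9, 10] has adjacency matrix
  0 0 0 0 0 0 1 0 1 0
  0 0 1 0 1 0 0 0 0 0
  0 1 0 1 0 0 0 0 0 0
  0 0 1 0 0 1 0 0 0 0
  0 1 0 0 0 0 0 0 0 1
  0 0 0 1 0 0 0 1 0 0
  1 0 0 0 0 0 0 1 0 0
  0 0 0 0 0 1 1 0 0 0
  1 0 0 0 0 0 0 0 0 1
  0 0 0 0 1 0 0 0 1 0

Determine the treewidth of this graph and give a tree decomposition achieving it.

Treewidth 2.
One such decomposition:
Bags: B1 = {2, 3, 5}  B2 = {3, 5, 10}  B3 = {3, 9, 10}  B4 = {1, 3, 9}  B5 = {1, 3, 7}  B6 = {3, 7, 8}  B7 = {3, 6, 8}  B8 = {3, 4, 6}
Tree: B1–B2, B2–B3, B3–B4, B4–B5, B5–B6, B6–B7, B7–B8

The largest bag has 3 vertices, giving width 2; this decomposition certifies tw(G) ≤ 2. For the lower bound, G contains the cycle 3–2–5–10–9–1–7–8–6–4–3, so G is not a forest; only forests have treewidth ≤ 1, hence tw(G) ≥ 2. The upper and lower bounds meet at 2, so that is the treewidth.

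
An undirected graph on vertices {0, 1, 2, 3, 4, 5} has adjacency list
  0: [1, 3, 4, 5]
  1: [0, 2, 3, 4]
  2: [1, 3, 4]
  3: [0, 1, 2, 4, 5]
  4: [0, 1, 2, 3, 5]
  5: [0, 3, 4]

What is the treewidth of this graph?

3

A width-3 tree decomposition is:
Bags: B1 = {1, 2, 3, 4}  B2 = {0, 1, 3, 4}  B3 = {0, 3, 4, 5}
Tree: B1–B2, B2–B3
The largest bag has 4 vertices, giving width 3; this decomposition certifies tw(G) ≤ 3. For the lower bound, the 4 vertices {0, 1, 3, 4} are pairwise adjacent, and any tree decomposition puts a clique entirely inside one bag — forcing width ≥ 3. Combining the bounds, tw(G) = 3.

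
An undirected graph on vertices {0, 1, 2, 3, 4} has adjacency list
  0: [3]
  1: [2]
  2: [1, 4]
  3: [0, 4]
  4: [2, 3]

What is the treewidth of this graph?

A width-1 tree decomposition is:
Bags: B1 = {0, 3}  B2 = {3, 4}  B3 = {2, 4}  B4 = {1, 2}
Tree: B1–B2, B2–B3, B3–B4
The largest bag has 2 vertices, giving width 1; this decomposition certifies tw(G) ≤ 1. Any graph with an edge has treewidth ≥ 1, and G has the edge 0–3. The upper and lower bounds meet at 1, so that is the treewidth.

1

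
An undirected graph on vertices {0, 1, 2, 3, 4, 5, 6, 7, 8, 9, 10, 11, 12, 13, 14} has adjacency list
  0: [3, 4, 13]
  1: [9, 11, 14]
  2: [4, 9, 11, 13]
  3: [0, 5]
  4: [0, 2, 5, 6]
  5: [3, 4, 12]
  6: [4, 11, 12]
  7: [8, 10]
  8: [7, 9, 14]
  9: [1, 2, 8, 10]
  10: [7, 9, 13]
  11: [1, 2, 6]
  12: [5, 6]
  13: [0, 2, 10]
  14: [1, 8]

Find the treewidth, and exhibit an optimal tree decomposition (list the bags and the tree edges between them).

Treewidth 3.
Bags: B1 = {3, 5, 6, 12}  B2 = {3, 4, 5, 6}  B3 = {0, 3, 4, 6}  B4 = {0, 4, 6, 11}  B5 = {0, 2, 4, 11}  B6 = {0, 2, 11, 13}  B7 = {1, 2, 11, 13}  B8 = {1, 2, 9, 13}  B9 = {1, 9, 10, 13}  B10 = {1, 9, 10, 14}  B11 = {8, 9, 10, 14}  B12 = {7, 8, 10, 14}
Tree: B1–B2, B2–B3, B3–B4, B4–B5, B5–B6, B6–B7, B7–B8, B8–B9, B9–B10, B10–B11, B11–B12

The largest bag has 4 vertices, giving width 3; this decomposition certifies tw(G) ≤ 3. For the lower bound: the 4 vertex sets {3,5,12}, {6}, {4}, {0,2,11,13} are disjoint, each induces a connected subgraph, and every pair is joined by at least one edge of G. Contracting each set to a single vertex therefore yields K_{4} as a minor, and since treewidth is minor-monotone, tw(G) ≥ tw(K_{4}) = 3. Combining the bounds, tw(G) = 3.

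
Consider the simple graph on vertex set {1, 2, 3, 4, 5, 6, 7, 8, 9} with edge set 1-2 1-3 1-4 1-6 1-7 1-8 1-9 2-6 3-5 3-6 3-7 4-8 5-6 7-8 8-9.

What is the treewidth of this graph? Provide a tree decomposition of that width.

The largest bag has 3 vertices, giving width 2; this decomposition certifies tw(G) ≤ 2. Conversely, {1, 8, 9} is a clique of size 3, and the vertices of any clique must share a bag in every tree decomposition; so some bag has ≥ 3 vertices and tw(G) ≥ 2. Hence tw(G) = 2 exactly.

Treewidth 2.
Bags: B1 = {1, 3, 6}  B2 = {3, 5, 6}  B3 = {1, 3, 7}  B4 = {1, 7, 8}  B5 = {1, 4, 8}  B6 = {1, 8, 9}  B7 = {1, 2, 6}
Tree: B1–B2, B1–B3, B3–B4, B4–B5, B5–B6, B1–B7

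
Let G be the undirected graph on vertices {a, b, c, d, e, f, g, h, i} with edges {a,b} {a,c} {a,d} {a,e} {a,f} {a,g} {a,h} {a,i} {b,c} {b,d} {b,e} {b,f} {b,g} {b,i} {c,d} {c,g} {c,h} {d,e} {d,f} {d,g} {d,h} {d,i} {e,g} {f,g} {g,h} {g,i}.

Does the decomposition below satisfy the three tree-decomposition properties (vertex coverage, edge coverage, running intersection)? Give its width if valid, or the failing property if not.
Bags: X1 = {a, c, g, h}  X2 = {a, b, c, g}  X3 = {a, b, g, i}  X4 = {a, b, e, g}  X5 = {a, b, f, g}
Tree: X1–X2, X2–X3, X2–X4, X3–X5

A tree decomposition must satisfy three properties: every vertex lies in some bag; for every edge, both endpoints lie together in some bag; and for every vertex, the bags containing it form a connected subtree. Here vertex d appears in no bag, so the decomposition is invalid.

No — vertex d appears in no bag.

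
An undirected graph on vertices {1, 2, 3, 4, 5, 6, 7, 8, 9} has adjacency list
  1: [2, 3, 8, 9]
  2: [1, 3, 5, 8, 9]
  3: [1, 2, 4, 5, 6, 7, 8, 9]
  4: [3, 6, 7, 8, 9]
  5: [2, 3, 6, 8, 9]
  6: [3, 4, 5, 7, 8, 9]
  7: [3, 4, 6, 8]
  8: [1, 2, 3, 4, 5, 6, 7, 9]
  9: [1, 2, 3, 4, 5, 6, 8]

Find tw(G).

A width-4 tree decomposition is:
Bags: B1 = {3, 4, 6, 8, 9}  B2 = {3, 5, 6, 8, 9}  B3 = {2, 3, 5, 8, 9}  B4 = {1, 2, 3, 8, 9}  B5 = {3, 4, 6, 7, 8}
Tree: B1–B2, B2–B3, B3–B4, B1–B5
Each bag holds 5 vertices, so the decomposition has width 4, which upper-bounds the treewidth. On the other hand G contains the 5-clique {1, 2, 3, 8, 9}. A clique must lie in a single bag of any decomposition, so no decomposition can have width below 4. Therefore the treewidth is 4.

4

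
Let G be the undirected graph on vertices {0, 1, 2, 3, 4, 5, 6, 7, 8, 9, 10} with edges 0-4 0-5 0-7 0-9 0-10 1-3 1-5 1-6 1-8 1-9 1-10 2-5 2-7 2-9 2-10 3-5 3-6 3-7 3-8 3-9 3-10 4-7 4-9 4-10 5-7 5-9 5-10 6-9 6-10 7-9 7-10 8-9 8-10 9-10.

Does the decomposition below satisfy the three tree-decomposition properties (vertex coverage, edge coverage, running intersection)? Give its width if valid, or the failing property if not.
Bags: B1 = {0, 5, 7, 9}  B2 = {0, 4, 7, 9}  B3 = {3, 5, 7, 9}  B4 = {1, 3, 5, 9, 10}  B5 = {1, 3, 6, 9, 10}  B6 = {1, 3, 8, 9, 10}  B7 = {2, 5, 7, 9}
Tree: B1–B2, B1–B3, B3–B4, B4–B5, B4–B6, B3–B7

No — edge (0,10) lies in no bag.

A tree decomposition must satisfy three properties: every vertex lies in some bag; for every edge, both endpoints lie together in some bag; and for every vertex, the bags containing it form a connected subtree. Here edge (0,10) lies in no bag, so the decomposition is invalid.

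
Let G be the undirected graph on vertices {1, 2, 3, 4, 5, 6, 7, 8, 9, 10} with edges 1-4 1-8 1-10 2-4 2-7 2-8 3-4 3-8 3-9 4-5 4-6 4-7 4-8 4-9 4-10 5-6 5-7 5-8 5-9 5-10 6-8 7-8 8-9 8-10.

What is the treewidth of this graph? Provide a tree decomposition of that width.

Each bag holds 4 vertices, so the decomposition has width 3, which upper-bounds the treewidth. On the other hand G contains the 4-clique {1, 4, 8, 10}. A clique must lie in a single bag of any decomposition, so no decomposition can have width below 3. Combining the bounds, tw(G) = 3.

Treewidth 3.
One optimal decomposition is:
Bags: B1 = {4, 5, 8, 9}  B2 = {3, 4, 8, 9}  B3 = {4, 5, 8, 10}  B4 = {4, 5, 7, 8}  B5 = {4, 5, 6, 8}  B6 = {2, 4, 7, 8}  B7 = {1, 4, 8, 10}
Tree: B1–B2, B1–B3, B3–B4, B3–B5, B4–B6, B3–B7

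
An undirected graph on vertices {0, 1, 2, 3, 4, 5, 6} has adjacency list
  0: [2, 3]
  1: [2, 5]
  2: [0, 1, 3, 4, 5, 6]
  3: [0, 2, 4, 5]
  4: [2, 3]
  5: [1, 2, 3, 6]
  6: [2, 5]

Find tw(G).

A width-2 tree decomposition is:
Bags: B1 = {2, 3, 5}  B2 = {2, 3, 4}  B3 = {0, 2, 3}  B4 = {2, 5, 6}  B5 = {1, 2, 5}
Tree: B1–B2, B1–B3, B1–B4, B1–B5
Each bag holds 3 vertices, so the decomposition has width 2, which upper-bounds the treewidth. For the lower bound, the 3 vertices {1, 2, 5} are pairwise adjacent, and any tree decomposition puts a clique entirely inside one bag — forcing width ≥ 2. Hence tw(G) = 2 exactly.

2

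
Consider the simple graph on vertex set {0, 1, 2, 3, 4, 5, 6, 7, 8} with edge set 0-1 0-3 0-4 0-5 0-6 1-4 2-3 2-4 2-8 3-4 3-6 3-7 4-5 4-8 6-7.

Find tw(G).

A width-2 tree decomposition is:
Bags: B1 = {2, 3, 4}  B2 = {0, 3, 4}  B3 = {0, 1, 4}  B4 = {0, 3, 6}  B5 = {2, 4, 8}  B6 = {0, 4, 5}  B7 = {3, 6, 7}
Tree: B1–B2, B2–B3, B2–B4, B1–B5, B2–B6, B4–B7
Every bag has size at most 3, so the width is 3 − 1 = 2 and tw(G) ≤ 2. Conversely, {0, 1, 4} is a clique of size 3, and the vertices of any clique must share a bag in every tree decomposition; so some bag has ≥ 3 vertices and tw(G) ≥ 2. Therefore the treewidth is 2.

2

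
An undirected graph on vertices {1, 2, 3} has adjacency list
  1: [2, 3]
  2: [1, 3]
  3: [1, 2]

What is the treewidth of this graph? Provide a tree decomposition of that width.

With just one bag of size 3, the width is 3 − 1 = 2, so tw(G) ≤ 2. On the other hand G contains the 3-clique {1, 2, 3}. A clique must lie in a single bag of any decomposition, so no decomposition can have width below 2. Therefore the treewidth is 2.

Treewidth 2.
One optimal decomposition is:
Bags: B1 = {1, 2, 3}
Tree: (single bag)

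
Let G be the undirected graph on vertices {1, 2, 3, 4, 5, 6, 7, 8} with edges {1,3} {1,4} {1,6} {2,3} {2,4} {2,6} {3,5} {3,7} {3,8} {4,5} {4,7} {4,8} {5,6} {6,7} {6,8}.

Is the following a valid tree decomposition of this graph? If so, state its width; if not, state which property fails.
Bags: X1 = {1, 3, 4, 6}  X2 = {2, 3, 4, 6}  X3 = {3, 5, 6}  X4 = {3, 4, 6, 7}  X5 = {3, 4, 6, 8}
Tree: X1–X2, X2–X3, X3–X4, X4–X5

A tree decomposition must satisfy three properties: every vertex lies in some bag; for every edge, both endpoints lie together in some bag; and for every vertex, the bags containing it form a connected subtree. Here edge (4,5) lies in no bag, so the decomposition is invalid.

No — edge (4,5) lies in no bag.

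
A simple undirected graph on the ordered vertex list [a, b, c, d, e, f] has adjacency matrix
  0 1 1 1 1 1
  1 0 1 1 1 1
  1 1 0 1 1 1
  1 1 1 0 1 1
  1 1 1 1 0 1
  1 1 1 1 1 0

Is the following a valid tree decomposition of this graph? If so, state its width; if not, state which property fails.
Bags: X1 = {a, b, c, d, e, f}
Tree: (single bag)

Vertex coverage: the bags together contain {a, b, c, d, e, f}, the full vertex set. Edge coverage: each edge of G has both endpoints in at least one bag. Running intersection: for every vertex, the bags containing it form a connected subtree. All three properties hold, so this is a valid tree decomposition of width max|bag| − 1 = 5, and hence tw(G) ≤ 5.

Yes; width 5.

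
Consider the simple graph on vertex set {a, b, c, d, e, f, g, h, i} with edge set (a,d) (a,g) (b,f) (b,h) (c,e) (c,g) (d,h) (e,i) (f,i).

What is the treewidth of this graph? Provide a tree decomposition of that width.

Treewidth 2.
One such decomposition:
Bags: B1 = {b, d, h}  B2 = {b, d, f}  B3 = {d, f, i}  B4 = {d, e, i}  B5 = {c, d, e}  B6 = {c, d, g}  B7 = {a, d, g}
Tree: B1–B2, B2–B3, B3–B4, B4–B5, B5–B6, B6–B7

Every bag has size at most 3, so the width is 3 − 1 = 2 and tw(G) ≤ 2. Since d–h–b–f–i–e–c–g–a–d is a cycle in G, G is not acyclic. Forests are exactly the graphs of treewidth ≤ 1, so tw(G) ≥ 2. Combining the bounds, tw(G) = 2.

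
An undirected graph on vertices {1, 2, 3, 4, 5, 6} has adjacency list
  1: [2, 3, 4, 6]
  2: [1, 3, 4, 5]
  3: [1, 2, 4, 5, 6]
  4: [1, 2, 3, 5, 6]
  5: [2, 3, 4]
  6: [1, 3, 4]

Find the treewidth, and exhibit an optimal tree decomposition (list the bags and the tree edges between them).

Treewidth 3.
Bags: B1 = {1, 2, 3, 4}  B2 = {1, 3, 4, 6}  B3 = {2, 3, 4, 5}
Tree: B1–B2, B1–B3

Every bag has size at most 4, so the width is 4 − 1 = 3 and tw(G) ≤ 3. On the other hand G contains the 4-clique {1, 2, 3, 4}. A clique must lie in a single bag of any decomposition, so no decomposition can have width below 3. The upper and lower bounds meet at 3, so that is the treewidth.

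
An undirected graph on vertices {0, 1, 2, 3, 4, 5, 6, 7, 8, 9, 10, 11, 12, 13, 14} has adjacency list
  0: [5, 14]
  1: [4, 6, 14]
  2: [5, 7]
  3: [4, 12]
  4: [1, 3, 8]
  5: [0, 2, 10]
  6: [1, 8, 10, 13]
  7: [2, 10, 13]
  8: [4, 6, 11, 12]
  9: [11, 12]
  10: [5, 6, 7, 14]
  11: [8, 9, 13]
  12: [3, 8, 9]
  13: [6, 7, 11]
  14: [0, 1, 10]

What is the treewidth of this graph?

3

A width-3 tree decomposition is:
Bags: B1 = {0, 2, 5, 14}  B2 = {2, 5, 10, 14}  B3 = {2, 7, 10, 14}  B4 = {1, 7, 10, 14}  B5 = {1, 6, 7, 10}  B6 = {1, 6, 7, 13}  B7 = {1, 4, 6, 13}  B8 = {4, 6, 8, 13}  B9 = {4, 8, 11, 13}  B10 = {3, 4, 8, 11}  B11 = {3, 8, 11, 12}  B12 = {3, 9, 11, 12}
Tree: B1–B2, B2–B3, B3–B4, B4–B5, B5–B6, B6–B7, B7–B8, B8–B9, B9–B10, B10–B11, B11–B12
The largest bag has 4 vertices, giving width 3; this decomposition certifies tw(G) ≤ 3. For the lower bound: the 4 vertex sets {0,2,5}, {14}, {10}, {1,6,7,13} are disjoint, each induces a connected subgraph, and every pair is joined by at least one edge of G. Contracting each set to a single vertex therefore yields K_{4} as a minor, and since treewidth is minor-monotone, tw(G) ≥ tw(K_{4}) = 3. Therefore the treewidth is 3.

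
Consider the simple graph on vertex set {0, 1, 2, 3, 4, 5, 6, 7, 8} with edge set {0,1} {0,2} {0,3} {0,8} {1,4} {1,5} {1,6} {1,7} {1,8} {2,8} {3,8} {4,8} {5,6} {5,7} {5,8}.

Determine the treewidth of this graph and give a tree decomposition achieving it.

Each bag holds 3 vertices, so the decomposition has width 2, which upper-bounds the treewidth. Conversely, {0, 1, 8} is a clique of size 3, and the vertices of any clique must share a bag in every tree decomposition; so some bag has ≥ 3 vertices and tw(G) ≥ 2. Hence tw(G) = 2 exactly.

Treewidth 2.
Bags: B1 = {0, 1, 8}  B2 = {1, 5, 8}  B3 = {1, 4, 8}  B4 = {1, 5, 6}  B5 = {0, 2, 8}  B6 = {0, 3, 8}  B7 = {1, 5, 7}
Tree: B1–B2, B2–B3, B2–B4, B1–B5, B1–B6, B4–B7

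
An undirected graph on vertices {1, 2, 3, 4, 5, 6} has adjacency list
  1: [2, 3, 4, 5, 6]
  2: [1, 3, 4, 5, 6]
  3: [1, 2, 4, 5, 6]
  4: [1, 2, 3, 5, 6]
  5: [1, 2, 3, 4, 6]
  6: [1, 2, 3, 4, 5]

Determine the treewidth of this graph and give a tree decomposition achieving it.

Treewidth 5.
Bags: B1 = {1, 2, 3, 4, 5, 6}
Tree: (single bag)

With just one bag of size 6, the width is 6 − 1 = 5, so tw(G) ≤ 5. For the lower bound, the 6 vertices {1, 2, 3, 4, 5, 6} are pairwise adjacent, and any tree decomposition puts a clique entirely inside one bag — forcing width ≥ 5. Hence tw(G) = 5 exactly.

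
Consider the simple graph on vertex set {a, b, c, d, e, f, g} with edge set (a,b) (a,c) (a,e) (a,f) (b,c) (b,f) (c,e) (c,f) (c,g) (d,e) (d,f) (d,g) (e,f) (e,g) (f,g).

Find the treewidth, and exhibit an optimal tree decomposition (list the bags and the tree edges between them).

The largest bag has 4 vertices, giving width 3; this decomposition certifies tw(G) ≤ 3. For the lower bound, the 4 vertices {d, e, f, g} are pairwise adjacent, and any tree decomposition puts a clique entirely inside one bag — forcing width ≥ 3. Combining the bounds, tw(G) = 3.

Treewidth 3.
Bags: B1 = {a, b, c, f}  B2 = {a, c, e, f}  B3 = {c, e, f, g}  B4 = {d, e, f, g}
Tree: B1–B2, B2–B3, B3–B4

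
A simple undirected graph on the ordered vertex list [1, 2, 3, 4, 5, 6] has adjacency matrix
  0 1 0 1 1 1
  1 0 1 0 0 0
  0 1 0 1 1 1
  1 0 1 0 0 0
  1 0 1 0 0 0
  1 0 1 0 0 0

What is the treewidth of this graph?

2

A width-2 tree decomposition is:
Bags: B1 = {1, 2, 3}  B2 = {1, 3, 4}  B3 = {1, 3, 6}  B4 = {1, 3, 5}
Tree: B1–B2, B2–B3, B3–B4
Each bag holds 3 vertices, so the decomposition has width 2, which upper-bounds the treewidth. The edges 3–2–1–4–3 form a cycle, so G is not a tree and its treewidth is at least 2. The upper and lower bounds meet at 2, so that is the treewidth.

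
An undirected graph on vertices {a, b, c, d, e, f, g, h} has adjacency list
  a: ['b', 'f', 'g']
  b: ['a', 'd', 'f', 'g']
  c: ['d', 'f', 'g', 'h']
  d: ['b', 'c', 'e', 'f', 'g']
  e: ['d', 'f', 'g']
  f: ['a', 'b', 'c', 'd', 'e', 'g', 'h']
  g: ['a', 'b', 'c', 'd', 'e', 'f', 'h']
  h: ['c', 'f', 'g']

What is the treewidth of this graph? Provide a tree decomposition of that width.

Treewidth 3.
One optimal decomposition is:
Bags: B1 = {b, d, f, g}  B2 = {c, d, f, g}  B3 = {c, f, g, h}  B4 = {a, b, f, g}  B5 = {d, e, f, g}
Tree: B1–B2, B2–B3, B1–B4, B2–B5

The largest bag has 4 vertices, giving width 3; this decomposition certifies tw(G) ≤ 3. For the lower bound, the 4 vertices {d, e, f, g} are pairwise adjacent, and any tree decomposition puts a clique entirely inside one bag — forcing width ≥ 3. Combining the bounds, tw(G) = 3.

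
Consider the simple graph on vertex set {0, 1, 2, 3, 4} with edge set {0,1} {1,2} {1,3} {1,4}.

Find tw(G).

A width-1 tree decomposition is:
Bags: B1 = {1, 2}  B2 = {1, 4}  B3 = {0, 1}  B4 = {1, 3}
Tree: B1–B2, B2–B3, B2–B4
Every bag has size at most 2, so the width is 2 − 1 = 1 and tw(G) ≤ 1. Since G has at least one edge (e.g. 2–1), it is not an edgeless graph, so tw(G) ≥ 1. Hence tw(G) = 1 exactly.

1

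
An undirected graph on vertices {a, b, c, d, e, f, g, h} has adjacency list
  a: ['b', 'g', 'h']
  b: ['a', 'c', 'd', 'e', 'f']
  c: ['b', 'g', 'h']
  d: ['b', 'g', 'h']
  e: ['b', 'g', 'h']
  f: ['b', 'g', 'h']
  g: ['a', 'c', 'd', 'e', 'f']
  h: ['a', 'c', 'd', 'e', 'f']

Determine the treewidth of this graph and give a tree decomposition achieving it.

Treewidth 3.
Bags: B1 = {b, c, g, h}  B2 = {b, d, g, h}  B3 = {b, e, g, h}  B4 = {b, f, g, h}  B5 = {a, b, g, h}
Tree: B1–B2, B2–B3, B3–B4, B4–B5

Each bag holds 4 vertices, so the decomposition has width 3, which upper-bounds the treewidth. For the lower bound: the 4 vertex sets {c,h}, {b,d}, {g}, {e} are disjoint, each induces a connected subgraph, and every pair is joined by at least one edge of G. Contracting each set to a single vertex therefore yields K_{4} as a minor, and since treewidth is minor-monotone, tw(G) ≥ tw(K_{4}) = 3. Combining the bounds, tw(G) = 3.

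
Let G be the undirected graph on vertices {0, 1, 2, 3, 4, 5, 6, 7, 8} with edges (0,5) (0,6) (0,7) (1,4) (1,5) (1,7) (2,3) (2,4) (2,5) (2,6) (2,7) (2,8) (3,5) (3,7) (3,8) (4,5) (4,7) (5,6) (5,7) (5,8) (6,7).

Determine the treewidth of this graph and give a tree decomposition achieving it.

Every bag has size at most 4, so the width is 4 − 1 = 3 and tw(G) ≤ 3. On the other hand G contains the 4-clique {2, 3, 5, 8}. A clique must lie in a single bag of any decomposition, so no decomposition can have width below 3. The upper and lower bounds meet at 3, so that is the treewidth.

Treewidth 3.
One optimal decomposition is:
Bags: B1 = {2, 3, 5, 8}  B2 = {2, 3, 5, 7}  B3 = {2, 4, 5, 7}  B4 = {1, 4, 5, 7}  B5 = {2, 5, 6, 7}  B6 = {0, 5, 6, 7}
Tree: B1–B2, B2–B3, B3–B4, B2–B5, B5–B6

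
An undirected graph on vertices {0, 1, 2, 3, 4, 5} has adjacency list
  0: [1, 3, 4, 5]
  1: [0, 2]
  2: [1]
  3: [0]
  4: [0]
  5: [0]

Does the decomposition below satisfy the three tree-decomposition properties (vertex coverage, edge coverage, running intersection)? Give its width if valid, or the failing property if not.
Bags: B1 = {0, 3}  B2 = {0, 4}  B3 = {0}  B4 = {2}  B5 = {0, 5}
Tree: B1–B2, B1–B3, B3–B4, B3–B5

A tree decomposition must satisfy three properties: every vertex lies in some bag; for every edge, both endpoints lie together in some bag; and for every vertex, the bags containing it form a connected subtree. Here vertex 1 appears in no bag, so the decomposition is invalid.

No — vertex 1 appears in no bag.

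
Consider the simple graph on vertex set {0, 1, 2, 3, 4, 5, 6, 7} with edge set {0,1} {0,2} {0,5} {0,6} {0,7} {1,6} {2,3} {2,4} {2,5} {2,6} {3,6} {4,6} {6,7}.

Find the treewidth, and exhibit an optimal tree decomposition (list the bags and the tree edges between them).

Treewidth 2.
One such decomposition:
Bags: B1 = {0, 2, 6}  B2 = {0, 6, 7}  B3 = {0, 2, 5}  B4 = {0, 1, 6}  B5 = {2, 3, 6}  B6 = {2, 4, 6}
Tree: B1–B2, B1–B3, B2–B4, B1–B5, B5–B6

Every bag has size at most 3, so the width is 3 − 1 = 2 and tw(G) ≤ 2. For the lower bound, the 3 vertices {0, 2, 5} are pairwise adjacent, and any tree decomposition puts a clique entirely inside one bag — forcing width ≥ 2. Therefore the treewidth is 2.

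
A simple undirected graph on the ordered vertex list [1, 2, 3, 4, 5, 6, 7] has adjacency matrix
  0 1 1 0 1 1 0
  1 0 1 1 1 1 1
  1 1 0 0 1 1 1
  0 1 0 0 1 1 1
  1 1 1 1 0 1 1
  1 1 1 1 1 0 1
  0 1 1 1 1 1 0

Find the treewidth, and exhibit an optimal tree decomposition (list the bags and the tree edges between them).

Treewidth 4.
One such decomposition:
Bags: B1 = {1, 2, 3, 5, 6}  B2 = {2, 3, 5, 6, 7}  B3 = {2, 4, 5, 6, 7}
Tree: B1–B2, B2–B3

The largest bag has 5 vertices, giving width 4; this decomposition certifies tw(G) ≤ 4. For the lower bound, the 5 vertices {1, 2, 3, 5, 6} are pairwise adjacent, and any tree decomposition puts a clique entirely inside one bag — forcing width ≥ 4. The upper and lower bounds meet at 4, so that is the treewidth.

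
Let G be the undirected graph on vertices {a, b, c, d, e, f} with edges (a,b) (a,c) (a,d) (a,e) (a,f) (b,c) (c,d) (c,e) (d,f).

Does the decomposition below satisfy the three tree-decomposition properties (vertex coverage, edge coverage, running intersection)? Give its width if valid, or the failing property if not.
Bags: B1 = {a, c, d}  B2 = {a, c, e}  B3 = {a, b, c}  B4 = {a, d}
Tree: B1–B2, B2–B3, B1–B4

A tree decomposition must satisfy three properties: every vertex lies in some bag; for every edge, both endpoints lie together in some bag; and for every vertex, the bags containing it form a connected subtree. Here vertex f appears in no bag, so the decomposition is invalid.

No — vertex f appears in no bag.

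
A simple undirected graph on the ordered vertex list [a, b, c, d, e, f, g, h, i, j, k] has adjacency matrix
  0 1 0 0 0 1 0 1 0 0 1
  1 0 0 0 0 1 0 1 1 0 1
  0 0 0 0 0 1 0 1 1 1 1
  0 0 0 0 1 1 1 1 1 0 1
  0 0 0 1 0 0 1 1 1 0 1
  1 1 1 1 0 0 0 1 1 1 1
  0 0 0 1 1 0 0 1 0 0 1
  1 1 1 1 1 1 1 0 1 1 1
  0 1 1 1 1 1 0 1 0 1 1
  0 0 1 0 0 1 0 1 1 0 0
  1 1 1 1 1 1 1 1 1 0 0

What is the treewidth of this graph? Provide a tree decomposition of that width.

Treewidth 4.
One such decomposition:
Bags: B1 = {a, b, f, h, k}  B2 = {b, f, h, i, k}  B3 = {c, f, h, i, k}  B4 = {d, f, h, i, k}  B5 = {d, e, h, i, k}  B6 = {d, e, g, h, k}  B7 = {c, f, h, i, j}
Tree: B1–B2, B2–B3, B3–B4, B4–B5, B5–B6, B3–B7

Each bag holds 5 vertices, so the decomposition has width 4, which upper-bounds the treewidth. For the lower bound, the 5 vertices {c, f, h, i, j} are pairwise adjacent, and any tree decomposition puts a clique entirely inside one bag — forcing width ≥ 4. Combining the bounds, tw(G) = 4.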